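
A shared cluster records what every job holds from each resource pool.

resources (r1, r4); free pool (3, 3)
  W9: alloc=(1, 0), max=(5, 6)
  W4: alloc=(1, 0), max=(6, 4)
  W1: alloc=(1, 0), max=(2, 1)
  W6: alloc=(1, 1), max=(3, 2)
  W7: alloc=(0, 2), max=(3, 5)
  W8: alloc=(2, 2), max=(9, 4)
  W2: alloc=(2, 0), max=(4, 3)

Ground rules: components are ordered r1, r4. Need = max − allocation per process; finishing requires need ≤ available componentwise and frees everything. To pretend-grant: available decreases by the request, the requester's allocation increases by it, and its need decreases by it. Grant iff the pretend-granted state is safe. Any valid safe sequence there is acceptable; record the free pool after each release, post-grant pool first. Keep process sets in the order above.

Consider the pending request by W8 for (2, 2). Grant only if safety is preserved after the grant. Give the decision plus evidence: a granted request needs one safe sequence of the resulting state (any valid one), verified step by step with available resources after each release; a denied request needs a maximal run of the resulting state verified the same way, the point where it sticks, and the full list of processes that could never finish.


DENY — the pretend-granted state is unsafe.
Key observation: after W1, W6 the pool peaks at (3, 2), and each blocked process is short somewhere: W9 on r1, r4; W4 on r1, r4; W7 on r4; W8 on r1; W2 on r4.
After a pretend grant, a maximal execution: W1, W6 — then nothing else fits. Step-by-step check:
  pool = (1, 1)
  run W1 (needs (1, 1), free (1, 1)); after release of (1, 0) the pool is (2, 1)
  run W6 (needs (2, 1), free (2, 1)); after release of (1, 1) the pool is (3, 2)
  blocked: W9 wants (4, 6), pool (3, 2) — not enough r1 and r4
  blocked: W4 wants (5, 4), pool (3, 2) — not enough r1 and r4
  blocked: W7 wants (3, 3), pool (3, 2) — not enough r4
  blocked: W8 wants (5, 0), pool (3, 2) — not enough r1
  blocked: W2 wants (2, 3), pool (3, 2) — not enough r4
Processes that could never finish after the grant: W9, W4, W7, W8 and W2.


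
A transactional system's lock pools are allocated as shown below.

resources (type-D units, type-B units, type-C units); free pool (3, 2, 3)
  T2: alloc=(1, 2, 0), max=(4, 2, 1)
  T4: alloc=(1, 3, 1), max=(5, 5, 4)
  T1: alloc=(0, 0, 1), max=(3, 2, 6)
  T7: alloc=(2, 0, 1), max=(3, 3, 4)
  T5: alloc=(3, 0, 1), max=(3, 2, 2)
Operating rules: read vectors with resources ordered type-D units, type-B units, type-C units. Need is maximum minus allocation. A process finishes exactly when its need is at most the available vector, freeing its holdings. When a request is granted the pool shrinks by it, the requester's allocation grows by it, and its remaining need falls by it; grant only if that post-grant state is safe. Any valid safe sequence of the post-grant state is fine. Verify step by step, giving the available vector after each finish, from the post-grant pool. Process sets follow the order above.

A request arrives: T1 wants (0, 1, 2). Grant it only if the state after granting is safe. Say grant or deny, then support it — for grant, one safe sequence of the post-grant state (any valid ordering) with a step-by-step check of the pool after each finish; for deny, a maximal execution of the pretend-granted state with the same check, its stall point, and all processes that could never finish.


DENY: after the grant no complete ordering would exist.
Key observation: after T2, T5 complete, (7, 3, 2) is the best the pool ever gets, yet each leftover process wants more type-C units.
Pretend the grant happened; the run T2, T5 goes as far as possible. Verifying each step:
  pool = (3, 1, 1)
  T2: need (3, 0, 1) fits (3, 1, 1); releases (1, 2, 0), pool now (4, 3, 1)
  T5: need (0, 2, 1) fits (4, 3, 1); releases (3, 0, 1), pool now (7, 3, 2)
  T4 cannot run: need (4, 2, 3) vs free (7, 3, 2) (insufficient type-C units)
  T1 cannot run: need (3, 1, 3) vs free (7, 3, 2) (insufficient type-C units)
  T7 cannot run: need (1, 3, 3) vs free (7, 3, 2) (insufficient type-C units)
Processes that could never finish after the grant: T4, T1 and T7.


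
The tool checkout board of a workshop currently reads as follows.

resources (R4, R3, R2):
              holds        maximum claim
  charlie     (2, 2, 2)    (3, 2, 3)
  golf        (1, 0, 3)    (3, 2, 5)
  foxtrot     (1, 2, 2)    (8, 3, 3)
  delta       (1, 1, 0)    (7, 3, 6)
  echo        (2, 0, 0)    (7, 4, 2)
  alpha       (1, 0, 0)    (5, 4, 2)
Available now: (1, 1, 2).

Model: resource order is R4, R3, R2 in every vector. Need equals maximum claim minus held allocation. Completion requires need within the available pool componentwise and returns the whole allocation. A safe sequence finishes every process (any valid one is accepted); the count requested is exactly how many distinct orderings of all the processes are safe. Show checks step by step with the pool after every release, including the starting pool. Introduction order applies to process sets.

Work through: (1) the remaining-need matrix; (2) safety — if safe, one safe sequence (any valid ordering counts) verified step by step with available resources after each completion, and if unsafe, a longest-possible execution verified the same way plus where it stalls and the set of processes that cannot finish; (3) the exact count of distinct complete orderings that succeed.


(1) Need matrix, components ordered R4, R3, R2:
  charlie: (1, 0, 1)
  golf: (2, 2, 2)
  foxtrot: (7, 1, 1)
  delta: (6, 2, 6)
  echo: (5, 4, 2)
  alpha: (4, 4, 2)
(2) The state is UNSAFE.
Key observation: after charlie, golf the pool peaks at (4, 3, 7), and each blocked process is short somewhere: foxtrot on R4; delta on R4; echo on R4, R3; alpha on R3.
The run charlie, golf cannot be extended any further. Walking it through:
  pool = (1, 1, 2)
  charlie: need (1, 0, 1) fits (1, 1, 2); releases (2, 2, 2), pool now (3, 3, 4)
  golf: need (2, 2, 2) fits (3, 3, 4); releases (1, 0, 3), pool now (4, 3, 7)
  foxtrot cannot run: need (7, 1, 1) vs free (4, 3, 7) (insufficient R4)
  delta cannot run: need (6, 2, 6) vs free (4, 3, 7) (insufficient R4)
  echo cannot run: need (5, 4, 2) vs free (4, 3, 7) (insufficient R4 and R3)
  alpha cannot run: need (4, 4, 2) vs free (4, 3, 7) (insufficient R3)
Permanently blocked: foxtrot, delta, echo and alpha.
(3) Precisely 0 of the possible complete orderings are safe sequences.


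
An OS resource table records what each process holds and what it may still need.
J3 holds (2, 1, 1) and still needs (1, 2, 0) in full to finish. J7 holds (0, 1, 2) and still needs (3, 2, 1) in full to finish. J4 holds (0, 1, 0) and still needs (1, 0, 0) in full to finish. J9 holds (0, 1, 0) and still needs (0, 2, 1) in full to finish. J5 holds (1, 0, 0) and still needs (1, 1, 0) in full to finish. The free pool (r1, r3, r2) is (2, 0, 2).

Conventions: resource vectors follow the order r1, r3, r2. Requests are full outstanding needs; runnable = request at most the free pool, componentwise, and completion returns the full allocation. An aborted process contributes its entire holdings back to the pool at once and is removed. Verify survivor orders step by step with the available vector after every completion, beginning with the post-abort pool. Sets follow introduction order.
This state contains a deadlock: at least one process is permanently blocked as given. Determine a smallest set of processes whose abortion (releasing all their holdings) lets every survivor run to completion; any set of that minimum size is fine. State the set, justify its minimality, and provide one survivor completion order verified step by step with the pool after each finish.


Minimum abort set: J3.
Key observation: J7 had no path to completion before; after the abort of J3 ((2, 1, 1) returned), step 3 is where it fits.
Why nothing smaller works: aborting no one leaves the state deadlocked as given.
Survivors finish in the order: J5, J4, J7, J9. Check, step by step (pool after the aborts first):
  pool = (4, 1, 3)
  run J5 (needs (1, 1, 0), free (4, 1, 3)); after release of (1, 0, 0) the pool is (5, 1, 3)
  run J4 (needs (1, 0, 0), free (5, 1, 3)); after release of (0, 1, 0) the pool is (5, 2, 3)
  run J7 (needs (3, 2, 1), free (5, 2, 3)); after release of (0, 1, 2) the pool is (5, 3, 5)
  run J9 (needs (0, 2, 1), free (5, 3, 5)); after release of (0, 1, 0) the pool is (5, 4, 5)


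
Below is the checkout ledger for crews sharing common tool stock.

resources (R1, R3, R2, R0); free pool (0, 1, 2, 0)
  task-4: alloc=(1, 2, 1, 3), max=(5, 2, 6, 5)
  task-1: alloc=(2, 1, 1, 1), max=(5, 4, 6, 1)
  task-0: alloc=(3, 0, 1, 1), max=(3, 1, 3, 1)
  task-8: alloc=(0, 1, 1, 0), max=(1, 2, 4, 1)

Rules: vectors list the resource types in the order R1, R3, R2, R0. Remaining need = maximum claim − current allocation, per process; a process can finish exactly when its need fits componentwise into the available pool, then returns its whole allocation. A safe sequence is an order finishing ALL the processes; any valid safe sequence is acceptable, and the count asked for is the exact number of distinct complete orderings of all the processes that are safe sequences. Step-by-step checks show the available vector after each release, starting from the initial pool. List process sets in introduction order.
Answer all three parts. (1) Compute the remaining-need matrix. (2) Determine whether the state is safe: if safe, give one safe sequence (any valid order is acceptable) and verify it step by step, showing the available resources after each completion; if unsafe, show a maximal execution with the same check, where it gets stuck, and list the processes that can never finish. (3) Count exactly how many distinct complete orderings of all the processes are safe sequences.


(1) Outstanding need per process (order R1, R3, R2, R0):
  task-4: (4, 0, 5, 2)
  task-1: (3, 3, 5, 0)
  task-0: (0, 1, 2, 0)
  task-8: (1, 1, 3, 1)
(2) UNSAFE — no complete ordering exists.
Key observation: even finishing task-0, task-8 leaves just (3, 2, 4, 1) free — too little R2 for any of the remaining processes.
A maximal execution: task-0, task-8 — then nothing else fits. Verifying each step:
  pool = (0, 1, 2, 0)
  task-0 needs (0, 1, 2, 0) <= (0, 1, 2, 0) -> finishes; pool += (3, 0, 1, 1) = (3, 1, 3, 1)
  task-8 needs (1, 1, 3, 1) <= (3, 1, 3, 1) -> finishes; pool += (0, 1, 1, 0) = (3, 2, 4, 1)
  task-4 cannot run: need (4, 0, 5, 2) vs free (3, 2, 4, 1) (insufficient R1, R2 and R0)
  task-1 cannot run: need (3, 3, 5, 0) vs free (3, 2, 4, 1) (insufficient R3 and R2)
Permanently blocked: task-4 and task-1.
(3) Precisely 0 of the possible complete orderings are safe sequences.


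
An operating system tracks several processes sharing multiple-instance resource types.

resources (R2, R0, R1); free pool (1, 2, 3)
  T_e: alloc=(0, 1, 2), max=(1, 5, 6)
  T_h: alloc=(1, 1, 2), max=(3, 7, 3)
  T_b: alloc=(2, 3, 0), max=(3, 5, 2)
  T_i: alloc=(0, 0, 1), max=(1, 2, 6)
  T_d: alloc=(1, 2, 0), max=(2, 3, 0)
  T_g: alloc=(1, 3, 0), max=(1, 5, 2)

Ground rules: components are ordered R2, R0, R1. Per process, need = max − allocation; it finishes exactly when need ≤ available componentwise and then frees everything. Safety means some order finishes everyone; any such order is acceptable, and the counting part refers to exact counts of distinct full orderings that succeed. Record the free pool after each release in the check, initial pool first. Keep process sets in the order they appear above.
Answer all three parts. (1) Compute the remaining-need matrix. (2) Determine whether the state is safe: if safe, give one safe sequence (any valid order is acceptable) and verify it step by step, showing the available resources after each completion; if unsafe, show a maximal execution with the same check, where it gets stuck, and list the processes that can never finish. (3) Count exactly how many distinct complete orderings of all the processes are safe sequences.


(1) Need matrix, components ordered R2, R0, R1:
  T_e: (1, 4, 4)
  T_h: (2, 6, 1)
  T_b: (1, 2, 2)
  T_i: (1, 2, 5)
  T_d: (1, 1, 0)
  T_g: (0, 2, 2)
(2) SAFE, for example via the order T_b, T_d, T_g, T_h, T_i, T_e.
Key observation: the first exact fit in this order is T_b — it needs (1, 2, 2) with (1, 2, 3) free, meeting a requested resource to the last unit.
Step-by-step check:
  pool = (1, 2, 3)
  run T_b (needs (1, 2, 2), free (1, 2, 3)); after release of (2, 3, 0) the pool is (3, 5, 3)
  run T_d (needs (1, 1, 0), free (3, 5, 3)); after release of (1, 2, 0) the pool is (4, 7, 3)
  run T_g (needs (0, 2, 2), free (4, 7, 3)); after release of (1, 3, 0) the pool is (5, 10, 3)
  run T_h (needs (2, 6, 1), free (5, 10, 3)); after release of (1, 1, 2) the pool is (6, 11, 5)
  run T_i (needs (1, 2, 5), free (6, 11, 5)); after release of (0, 0, 1) the pool is (6, 11, 6)
  run T_e (needs (1, 4, 4), free (6, 11, 6)); after release of (0, 1, 2) the pool is (6, 12, 8)
(3) Precisely 48 of the possible complete orderings are safe sequences.


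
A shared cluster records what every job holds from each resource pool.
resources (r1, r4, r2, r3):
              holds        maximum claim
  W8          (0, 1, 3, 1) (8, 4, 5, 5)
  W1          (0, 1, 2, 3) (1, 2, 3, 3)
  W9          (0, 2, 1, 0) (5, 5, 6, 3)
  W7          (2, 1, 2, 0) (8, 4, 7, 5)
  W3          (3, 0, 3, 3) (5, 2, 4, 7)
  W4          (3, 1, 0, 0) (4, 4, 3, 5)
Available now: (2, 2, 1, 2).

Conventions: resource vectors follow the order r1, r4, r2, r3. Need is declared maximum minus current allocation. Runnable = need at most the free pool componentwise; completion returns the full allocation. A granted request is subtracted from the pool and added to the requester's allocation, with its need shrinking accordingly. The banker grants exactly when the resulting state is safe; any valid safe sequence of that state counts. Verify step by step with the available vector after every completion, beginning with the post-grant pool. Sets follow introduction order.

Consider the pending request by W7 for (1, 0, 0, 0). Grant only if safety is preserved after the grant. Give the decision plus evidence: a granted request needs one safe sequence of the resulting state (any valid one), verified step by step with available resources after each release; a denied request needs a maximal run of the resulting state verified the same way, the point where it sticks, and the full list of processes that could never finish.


GRANT — the state after the grant stays safe, e.g. via W1, W4, W3, W9, W7, W8.
Key observation: granting shrinks the pool to (1, 2, 1, 2), yet W1 still fits and the chain goes through.
Step-by-step check of the post-grant state:
  pool = (1, 2, 1, 2)
  run W1 (needs (1, 1, 1, 0), free (1, 2, 1, 2)); after release of (0, 1, 2, 3) the pool is (1, 3, 3, 5)
  run W4 (needs (1, 3, 3, 5), free (1, 3, 3, 5)); after release of (3, 1, 0, 0) the pool is (4, 4, 3, 5)
  run W3 (needs (2, 2, 1, 4), free (4, 4, 3, 5)); after release of (3, 0, 3, 3) the pool is (7, 4, 6, 8)
  run W9 (needs (5, 3, 5, 3), free (7, 4, 6, 8)); after release of (0, 2, 1, 0) the pool is (7, 6, 7, 8)
  run W7 (needs (5, 3, 5, 5), free (7, 6, 7, 8)); after release of (3, 1, 2, 0) the pool is (10, 7, 9, 8)
  run W8 (needs (8, 3, 2, 4), free (10, 7, 9, 8)); after release of (0, 1, 3, 1) the pool is (10, 8, 12, 9)


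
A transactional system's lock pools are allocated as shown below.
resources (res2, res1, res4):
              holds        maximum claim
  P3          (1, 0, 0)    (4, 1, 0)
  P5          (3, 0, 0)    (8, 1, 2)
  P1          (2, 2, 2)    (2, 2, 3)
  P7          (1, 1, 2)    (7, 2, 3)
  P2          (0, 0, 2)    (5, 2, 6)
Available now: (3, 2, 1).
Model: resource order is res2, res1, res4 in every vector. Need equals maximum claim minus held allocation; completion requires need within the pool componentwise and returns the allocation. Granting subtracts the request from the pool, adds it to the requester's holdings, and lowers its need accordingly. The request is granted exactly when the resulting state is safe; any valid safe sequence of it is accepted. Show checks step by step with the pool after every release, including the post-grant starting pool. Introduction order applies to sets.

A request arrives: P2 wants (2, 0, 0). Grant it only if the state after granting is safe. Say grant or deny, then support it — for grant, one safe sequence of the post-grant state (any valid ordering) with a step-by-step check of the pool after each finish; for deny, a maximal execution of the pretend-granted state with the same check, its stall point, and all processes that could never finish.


DENY: after the grant no complete ordering would exist.
Key observation: after P1, P3 the pool peaks at (4, 4, 3), and each blocked process is short somewhere: P5 on res2; P7 on res2; P2 on res4.
Pretend the grant happened; the run P1, P3 goes as far as possible. Step-by-step check:
  pool = (1, 2, 1)
  run P1 (needs (0, 0, 1), free (1, 2, 1)); after release of (2, 2, 2) the pool is (3, 4, 3)
  run P3 (needs (3, 1, 0), free (3, 4, 3)); after release of (1, 0, 0) the pool is (4, 4, 3)
  P5 cannot run: need (5, 1, 2) vs free (4, 4, 3) (insufficient res2)
  P7 cannot run: need (6, 1, 1) vs free (4, 4, 3) (insufficient res2)
  P2 cannot run: need (3, 2, 4) vs free (4, 4, 3) (insufficient res4)
Post-grant, the permanently blocked set is P5, P7 and P2.


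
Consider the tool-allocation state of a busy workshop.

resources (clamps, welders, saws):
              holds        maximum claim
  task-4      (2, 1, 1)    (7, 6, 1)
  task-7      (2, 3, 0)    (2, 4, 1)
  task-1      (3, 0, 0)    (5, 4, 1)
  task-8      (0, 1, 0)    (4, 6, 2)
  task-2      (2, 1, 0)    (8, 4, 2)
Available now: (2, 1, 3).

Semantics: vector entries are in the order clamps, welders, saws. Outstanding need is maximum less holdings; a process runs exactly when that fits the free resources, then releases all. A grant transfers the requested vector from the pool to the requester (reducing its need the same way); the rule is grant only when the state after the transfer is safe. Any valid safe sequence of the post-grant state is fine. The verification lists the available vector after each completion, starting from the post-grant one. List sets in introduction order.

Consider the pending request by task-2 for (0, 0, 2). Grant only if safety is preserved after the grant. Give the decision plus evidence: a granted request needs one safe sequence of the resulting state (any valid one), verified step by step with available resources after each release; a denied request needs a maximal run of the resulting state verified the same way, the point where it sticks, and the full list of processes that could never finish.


GRANT — the state after the grant stays safe, e.g. via task-7, task-1, task-2, task-8, task-4.
Key observation: (2, 1, 1) free after granting still covers task-7 first, and each release covers the next.
Check on the post-grant state, step by step:
  pool = (2, 1, 1)
  run task-7 (needs (0, 1, 1), free (2, 1, 1)); after release of (2, 3, 0) the pool is (4, 4, 1)
  run task-1 (needs (2, 4, 1), free (4, 4, 1)); after release of (3, 0, 0) the pool is (7, 4, 1)
  run task-2 (needs (6, 3, 0), free (7, 4, 1)); after release of (2, 1, 2) the pool is (9, 5, 3)
  run task-8 (needs (4, 5, 2), free (9, 5, 3)); after release of (0, 1, 0) the pool is (9, 6, 3)
  run task-4 (needs (5, 5, 0), free (9, 6, 3)); after release of (2, 1, 1) the pool is (11, 7, 4)


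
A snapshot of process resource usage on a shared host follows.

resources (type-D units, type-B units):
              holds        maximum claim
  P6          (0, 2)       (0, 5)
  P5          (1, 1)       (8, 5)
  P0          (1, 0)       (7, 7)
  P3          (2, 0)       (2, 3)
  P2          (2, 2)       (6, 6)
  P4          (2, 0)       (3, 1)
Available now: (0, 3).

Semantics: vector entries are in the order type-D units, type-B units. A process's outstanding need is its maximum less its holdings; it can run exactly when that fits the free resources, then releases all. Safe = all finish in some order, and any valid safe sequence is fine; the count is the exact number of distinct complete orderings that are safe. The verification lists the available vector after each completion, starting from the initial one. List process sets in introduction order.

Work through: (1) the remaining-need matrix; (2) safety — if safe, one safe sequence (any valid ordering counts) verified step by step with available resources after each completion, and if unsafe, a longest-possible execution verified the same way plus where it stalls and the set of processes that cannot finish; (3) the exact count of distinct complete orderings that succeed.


(1) Outstanding need per process (order type-D units, type-B units):
  P6: (0, 3)
  P5: (7, 4)
  P0: (6, 7)
  P3: (0, 3)
  P2: (4, 4)
  P4: (1, 1)
(2) The state is SAFE; one workable sequence: P3, P6, P4, P2, P0, P5.
Key observation: P3 is the earliest step where a requested resource binds exactly: need (0, 3), pool (0, 3) at its turn.
Step-by-step check:
  pool = (0, 3)
  run P3 (needs (0, 3), free (0, 3)); after release of (2, 0) the pool is (2, 3)
  run P6 (needs (0, 3), free (2, 3)); after release of (0, 2) the pool is (2, 5)
  run P4 (needs (1, 1), free (2, 5)); after release of (2, 0) the pool is (4, 5)
  run P2 (needs (4, 4), free (4, 5)); after release of (2, 2) the pool is (6, 7)
  run P0 (needs (6, 7), free (6, 7)); after release of (1, 0) the pool is (7, 7)
  run P5 (needs (7, 4), free (7, 7)); after release of (1, 1) the pool is (8, 8)
(3) The exact count: 3 of the possible complete orderings are safe sequences.


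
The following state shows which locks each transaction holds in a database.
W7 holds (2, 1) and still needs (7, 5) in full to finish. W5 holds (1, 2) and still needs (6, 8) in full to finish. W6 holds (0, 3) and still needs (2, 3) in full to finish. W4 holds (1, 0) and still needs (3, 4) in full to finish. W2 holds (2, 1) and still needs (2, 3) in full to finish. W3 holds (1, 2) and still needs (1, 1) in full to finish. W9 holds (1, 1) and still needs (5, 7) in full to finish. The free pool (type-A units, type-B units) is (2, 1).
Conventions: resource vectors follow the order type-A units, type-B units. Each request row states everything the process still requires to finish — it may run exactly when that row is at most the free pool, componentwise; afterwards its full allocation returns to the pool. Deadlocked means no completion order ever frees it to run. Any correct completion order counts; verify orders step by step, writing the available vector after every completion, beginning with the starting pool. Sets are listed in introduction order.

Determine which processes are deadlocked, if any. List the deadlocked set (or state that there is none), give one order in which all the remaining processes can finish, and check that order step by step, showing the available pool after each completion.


No process is deadlocked.
Key observation: W3 can run right away; the returned allocation unlocks the remaining processes in turn.
The rest can finish in the order W3, W6, W2, W9, W4, W7, W5. Check, step by step:
  pool = (2, 1)
  W3: need (1, 1) fits (2, 1); releases (1, 2), pool now (3, 3)
  W6: need (2, 3) fits (3, 3); releases (0, 3), pool now (3, 6)
  W2: need (2, 3) fits (3, 6); releases (2, 1), pool now (5, 7)
  W9: need (5, 7) fits (5, 7); releases (1, 1), pool now (6, 8)
  W4: need (3, 4) fits (6, 8); releases (1, 0), pool now (7, 8)
  W7: need (7, 5) fits (7, 8); releases (2, 1), pool now (9, 9)
  W5: need (6, 8) fits (9, 9); releases (1, 2), pool now (10, 11)


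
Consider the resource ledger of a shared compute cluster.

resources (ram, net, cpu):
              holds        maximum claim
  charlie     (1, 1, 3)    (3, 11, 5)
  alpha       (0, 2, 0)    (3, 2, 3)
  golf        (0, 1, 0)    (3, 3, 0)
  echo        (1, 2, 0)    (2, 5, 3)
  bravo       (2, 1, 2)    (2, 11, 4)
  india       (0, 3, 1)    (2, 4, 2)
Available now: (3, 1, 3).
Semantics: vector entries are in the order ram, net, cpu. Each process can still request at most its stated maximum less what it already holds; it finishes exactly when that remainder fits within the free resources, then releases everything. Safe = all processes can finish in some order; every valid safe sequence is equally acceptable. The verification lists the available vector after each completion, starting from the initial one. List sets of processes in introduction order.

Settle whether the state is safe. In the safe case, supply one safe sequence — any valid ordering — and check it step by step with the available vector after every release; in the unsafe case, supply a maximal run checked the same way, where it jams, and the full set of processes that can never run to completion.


UNSAFE.
Key observation: the pool after india, golf, alpha, echo is (4, 9, 4); every surviving request exceeds it in net, so progress ends there.
The run india, golf, alpha, echo cannot be extended any further. Walking it through:
  pool = (3, 1, 3)
  run india (needs (2, 1, 1), free (3, 1, 3)); after release of (0, 3, 1) the pool is (3, 4, 4)
  run golf (needs (3, 2, 0), free (3, 4, 4)); after release of (0, 1, 0) the pool is (3, 5, 4)
  run alpha (needs (3, 0, 3), free (3, 5, 4)); after release of (0, 2, 0) the pool is (3, 7, 4)
  run echo (needs (1, 3, 3), free (3, 7, 4)); after release of (1, 2, 0) the pool is (4, 9, 4)
  blocked: charlie wants (2, 10, 2), pool (4, 9, 4) — not enough net
  blocked: bravo wants (0, 10, 2), pool (4, 9, 4) — not enough net
Permanently blocked: charlie and bravo.


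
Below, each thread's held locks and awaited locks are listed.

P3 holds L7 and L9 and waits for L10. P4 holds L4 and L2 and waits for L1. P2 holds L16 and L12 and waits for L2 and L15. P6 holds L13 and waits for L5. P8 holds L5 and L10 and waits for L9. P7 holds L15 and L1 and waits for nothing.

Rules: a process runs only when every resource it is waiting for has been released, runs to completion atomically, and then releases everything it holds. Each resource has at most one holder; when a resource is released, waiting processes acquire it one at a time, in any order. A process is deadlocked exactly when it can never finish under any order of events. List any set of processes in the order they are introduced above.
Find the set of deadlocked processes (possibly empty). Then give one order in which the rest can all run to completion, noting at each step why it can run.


Deadlocked set: P3, P6 and P8.
Key observation: the waits loop around P3 -> P8 -> P3 with no way out; P6 waits into the deadlock from upstream.
The rest can finish in the order P7, P4, P2.
Step-by-step check:
  run P7 (it waits on nothing); releases L15 and L1
  P4: everything it awaited (L1) is free; runs, freeing L4 and L2
  P2: everything it awaited (L2 and L15) is free; runs, freeing L16 and L12


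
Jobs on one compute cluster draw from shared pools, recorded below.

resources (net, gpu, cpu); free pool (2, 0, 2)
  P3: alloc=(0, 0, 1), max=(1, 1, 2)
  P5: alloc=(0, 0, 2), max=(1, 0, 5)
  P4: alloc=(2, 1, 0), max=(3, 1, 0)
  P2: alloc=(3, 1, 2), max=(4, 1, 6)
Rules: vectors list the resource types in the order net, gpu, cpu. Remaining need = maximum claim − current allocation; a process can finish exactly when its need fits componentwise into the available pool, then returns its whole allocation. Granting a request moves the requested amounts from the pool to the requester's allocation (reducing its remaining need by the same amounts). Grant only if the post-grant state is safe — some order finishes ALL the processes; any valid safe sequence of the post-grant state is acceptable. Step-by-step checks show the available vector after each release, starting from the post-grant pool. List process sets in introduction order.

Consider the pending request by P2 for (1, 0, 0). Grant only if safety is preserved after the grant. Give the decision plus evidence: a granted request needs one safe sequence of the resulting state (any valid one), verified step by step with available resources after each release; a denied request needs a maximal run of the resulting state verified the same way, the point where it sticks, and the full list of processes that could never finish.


GRANT. The post-grant state is safe; one safe sequence: P4, P3, P5, P2.
Key observation: after the grant the pool drops to (1, 0, 2), which still lets P4 finish first and unwind the rest.
Step-by-step check of the post-grant state:
  pool = (1, 0, 2)
  P4 needs (1, 0, 0) <= (1, 0, 2) -> finishes; pool += (2, 1, 0) = (3, 1, 2)
  P3 needs (1, 1, 1) <= (3, 1, 2) -> finishes; pool += (0, 0, 1) = (3, 1, 3)
  P5 needs (1, 0, 3) <= (3, 1, 3) -> finishes; pool += (0, 0, 2) = (3, 1, 5)
  P2 needs (0, 0, 4) <= (3, 1, 5) -> finishes; pool += (4, 1, 2) = (7, 2, 7)


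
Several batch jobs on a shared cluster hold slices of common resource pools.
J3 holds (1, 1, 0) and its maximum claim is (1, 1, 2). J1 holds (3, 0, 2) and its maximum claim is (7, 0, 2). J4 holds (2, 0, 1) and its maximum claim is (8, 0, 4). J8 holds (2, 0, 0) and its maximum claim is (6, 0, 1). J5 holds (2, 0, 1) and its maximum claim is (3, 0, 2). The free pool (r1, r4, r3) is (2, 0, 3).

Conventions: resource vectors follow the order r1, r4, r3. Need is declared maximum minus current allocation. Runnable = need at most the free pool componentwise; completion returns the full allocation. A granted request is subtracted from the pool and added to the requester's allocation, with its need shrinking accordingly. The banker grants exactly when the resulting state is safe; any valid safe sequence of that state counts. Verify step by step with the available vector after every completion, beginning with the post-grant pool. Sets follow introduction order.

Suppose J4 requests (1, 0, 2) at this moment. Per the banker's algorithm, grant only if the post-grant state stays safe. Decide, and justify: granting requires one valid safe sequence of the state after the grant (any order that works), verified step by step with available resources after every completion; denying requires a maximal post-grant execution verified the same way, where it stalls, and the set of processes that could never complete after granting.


GRANT: granting preserves safety; a valid post-grant sequence is J5, J3, J8, J4, J1.
Key observation: even at the reduced pool (1, 0, 1), J5 fits immediately, so safety survives the grant.
Check on the post-grant state, step by step:
  pool = (1, 0, 1)
  run J5 (needs (1, 0, 1), free (1, 0, 1)); after release of (2, 0, 1) the pool is (3, 0, 2)
  run J3 (needs (0, 0, 2), free (3, 0, 2)); after release of (1, 1, 0) the pool is (4, 1, 2)
  run J8 (needs (4, 0, 1), free (4, 1, 2)); after release of (2, 0, 0) the pool is (6, 1, 2)
  run J4 (needs (5, 0, 1), free (6, 1, 2)); after release of (3, 0, 3) the pool is (9, 1, 5)
  run J1 (needs (4, 0, 0), free (9, 1, 5)); after release of (3, 0, 2) the pool is (12, 1, 7)


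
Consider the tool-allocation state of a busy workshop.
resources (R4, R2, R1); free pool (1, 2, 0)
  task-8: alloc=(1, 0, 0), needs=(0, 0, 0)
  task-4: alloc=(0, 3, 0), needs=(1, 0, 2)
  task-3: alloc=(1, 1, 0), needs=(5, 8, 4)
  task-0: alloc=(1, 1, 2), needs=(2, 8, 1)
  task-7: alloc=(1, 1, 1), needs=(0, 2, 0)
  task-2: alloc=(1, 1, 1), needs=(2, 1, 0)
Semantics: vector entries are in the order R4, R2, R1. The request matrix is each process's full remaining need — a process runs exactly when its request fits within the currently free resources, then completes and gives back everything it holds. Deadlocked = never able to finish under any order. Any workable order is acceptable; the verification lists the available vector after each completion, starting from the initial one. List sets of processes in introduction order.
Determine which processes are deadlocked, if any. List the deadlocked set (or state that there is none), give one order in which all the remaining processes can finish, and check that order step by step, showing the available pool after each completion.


Deadlocked: task-3 and task-0.
Key observation: even finishing task-7, task-2, task-4, task-8 leaves just (4, 7, 2) free — too little R2 for any of the remaining processes.
One completion order for the rest: task-7, task-2, task-4, task-8. Verifying each step:
  pool = (1, 2, 0)
  task-7: need (0, 2, 0) fits (1, 2, 0); releases (1, 1, 1), pool now (2, 3, 1)
  task-2: need (2, 1, 0) fits (2, 3, 1); releases (1, 1, 1), pool now (3, 4, 2)
  task-4: need (1, 0, 2) fits (3, 4, 2); releases (0, 3, 0), pool now (3, 7, 2)
  task-8: need (0, 0, 0) fits (3, 7, 2); releases (1, 0, 0), pool now (4, 7, 2)
The blocked processes can never fit:
  blocked: task-3 wants (5, 8, 4), pool (4, 7, 2) — not enough R4, R2 and R1
  blocked: task-0 wants (2, 8, 1), pool (4, 7, 2) — not enough R2


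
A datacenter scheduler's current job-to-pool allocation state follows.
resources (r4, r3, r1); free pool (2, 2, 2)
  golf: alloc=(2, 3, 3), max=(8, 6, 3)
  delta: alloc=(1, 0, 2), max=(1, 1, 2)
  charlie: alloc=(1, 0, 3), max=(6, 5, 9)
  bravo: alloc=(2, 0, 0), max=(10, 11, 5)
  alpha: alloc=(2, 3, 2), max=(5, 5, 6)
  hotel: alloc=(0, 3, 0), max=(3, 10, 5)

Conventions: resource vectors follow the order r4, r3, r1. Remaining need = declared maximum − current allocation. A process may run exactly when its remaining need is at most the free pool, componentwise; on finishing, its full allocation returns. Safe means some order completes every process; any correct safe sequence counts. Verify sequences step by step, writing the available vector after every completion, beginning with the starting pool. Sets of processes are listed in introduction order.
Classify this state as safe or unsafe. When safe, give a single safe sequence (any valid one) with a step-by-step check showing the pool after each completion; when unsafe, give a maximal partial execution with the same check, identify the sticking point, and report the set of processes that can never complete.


SAFE — a valid safe sequence is delta, alpha, charlie, golf, hotel, bravo.
Key observation: at alpha the run first touches a limit — (3, 2, 4) against (3, 2, 4), exact on a resource it actually requests.
Walking it through:
  pool = (2, 2, 2)
  delta needs (0, 1, 0) <= (2, 2, 2) -> finishes; pool += (1, 0, 2) = (3, 2, 4)
  alpha needs (3, 2, 4) <= (3, 2, 4) -> finishes; pool += (2, 3, 2) = (5, 5, 6)
  charlie needs (5, 5, 6) <= (5, 5, 6) -> finishes; pool += (1, 0, 3) = (6, 5, 9)
  golf needs (6, 3, 0) <= (6, 5, 9) -> finishes; pool += (2, 3, 3) = (8, 8, 12)
  hotel needs (3, 7, 5) <= (8, 8, 12) -> finishes; pool += (0, 3, 0) = (8, 11, 12)
  bravo needs (8, 11, 5) <= (8, 11, 12) -> finishes; pool += (2, 0, 0) = (10, 11, 12)


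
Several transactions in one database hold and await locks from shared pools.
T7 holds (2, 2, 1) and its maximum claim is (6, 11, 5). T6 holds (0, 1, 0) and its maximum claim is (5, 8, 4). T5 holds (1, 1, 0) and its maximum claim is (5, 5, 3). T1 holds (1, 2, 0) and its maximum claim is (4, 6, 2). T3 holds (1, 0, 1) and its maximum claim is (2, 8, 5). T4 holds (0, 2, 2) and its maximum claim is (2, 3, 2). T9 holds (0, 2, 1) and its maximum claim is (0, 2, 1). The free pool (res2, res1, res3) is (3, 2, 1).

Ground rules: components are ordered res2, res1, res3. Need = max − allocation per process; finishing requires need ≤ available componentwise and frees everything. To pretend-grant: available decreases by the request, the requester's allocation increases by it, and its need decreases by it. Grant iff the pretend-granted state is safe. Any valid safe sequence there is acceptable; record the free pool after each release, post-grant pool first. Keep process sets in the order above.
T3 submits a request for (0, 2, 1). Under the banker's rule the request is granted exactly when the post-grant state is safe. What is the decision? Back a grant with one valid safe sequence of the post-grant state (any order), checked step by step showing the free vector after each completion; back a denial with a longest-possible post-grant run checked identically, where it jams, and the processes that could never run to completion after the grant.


GRANT. The post-grant state is safe; one safe sequence: T9, T4, T1, T5, T3, T6, T7.
Key observation: after the grant the pool drops to (3, 0, 0), which still lets T9 finish first and unwind the rest.
Check on the post-grant state, step by step:
  pool = (3, 0, 0)
  T9 needs (0, 0, 0) <= (3, 0, 0) -> finishes; pool += (0, 2, 1) = (3, 2, 1)
  T4 needs (2, 1, 0) <= (3, 2, 1) -> finishes; pool += (0, 2, 2) = (3, 4, 3)
  T1 needs (3, 4, 2) <= (3, 4, 3) -> finishes; pool += (1, 2, 0) = (4, 6, 3)
  T5 needs (4, 4, 3) <= (4, 6, 3) -> finishes; pool += (1, 1, 0) = (5, 7, 3)
  T3 needs (1, 6, 3) <= (5, 7, 3) -> finishes; pool += (1, 2, 2) = (6, 9, 5)
  T6 needs (5, 7, 4) <= (6, 9, 5) -> finishes; pool += (0, 1, 0) = (6, 10, 5)
  T7 needs (4, 9, 4) <= (6, 10, 5) -> finishes; pool += (2, 2, 1) = (8, 12, 6)


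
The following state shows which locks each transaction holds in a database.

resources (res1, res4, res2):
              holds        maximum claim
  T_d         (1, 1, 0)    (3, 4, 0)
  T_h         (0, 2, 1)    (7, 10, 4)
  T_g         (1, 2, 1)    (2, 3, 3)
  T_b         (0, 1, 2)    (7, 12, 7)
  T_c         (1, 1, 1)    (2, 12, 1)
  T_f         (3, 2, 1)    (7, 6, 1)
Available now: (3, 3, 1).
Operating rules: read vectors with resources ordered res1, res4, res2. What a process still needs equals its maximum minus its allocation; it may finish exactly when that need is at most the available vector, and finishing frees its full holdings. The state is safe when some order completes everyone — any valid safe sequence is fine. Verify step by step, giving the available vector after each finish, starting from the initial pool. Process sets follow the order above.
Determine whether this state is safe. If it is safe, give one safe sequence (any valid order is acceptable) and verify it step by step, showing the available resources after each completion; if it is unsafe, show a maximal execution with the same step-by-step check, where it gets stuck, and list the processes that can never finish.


The state is UNSAFE.
Key observation: the pool after T_d, T_f, T_g, T_h is (8, 10, 4); every surviving request exceeds it in res4, so progress ends there.
The run T_d, T_f, T_g, T_h cannot be extended any further. Walking it through:
  pool = (3, 3, 1)
  run T_d (needs (2, 3, 0), free (3, 3, 1)); after release of (1, 1, 0) the pool is (4, 4, 1)
  run T_f (needs (4, 4, 0), free (4, 4, 1)); after release of (3, 2, 1) the pool is (7, 6, 2)
  run T_g (needs (1, 1, 2), free (7, 6, 2)); after release of (1, 2, 1) the pool is (8, 8, 3)
  run T_h (needs (7, 8, 3), free (8, 8, 3)); after release of (0, 2, 1) the pool is (8, 10, 4)
  T_b still needs (7, 11, 5) but only (8, 10, 4) is free — short on res4 and res2
  T_c still needs (1, 11, 0) but only (8, 10, 4) is free — short on res4
Processes that can never finish: T_b and T_c.


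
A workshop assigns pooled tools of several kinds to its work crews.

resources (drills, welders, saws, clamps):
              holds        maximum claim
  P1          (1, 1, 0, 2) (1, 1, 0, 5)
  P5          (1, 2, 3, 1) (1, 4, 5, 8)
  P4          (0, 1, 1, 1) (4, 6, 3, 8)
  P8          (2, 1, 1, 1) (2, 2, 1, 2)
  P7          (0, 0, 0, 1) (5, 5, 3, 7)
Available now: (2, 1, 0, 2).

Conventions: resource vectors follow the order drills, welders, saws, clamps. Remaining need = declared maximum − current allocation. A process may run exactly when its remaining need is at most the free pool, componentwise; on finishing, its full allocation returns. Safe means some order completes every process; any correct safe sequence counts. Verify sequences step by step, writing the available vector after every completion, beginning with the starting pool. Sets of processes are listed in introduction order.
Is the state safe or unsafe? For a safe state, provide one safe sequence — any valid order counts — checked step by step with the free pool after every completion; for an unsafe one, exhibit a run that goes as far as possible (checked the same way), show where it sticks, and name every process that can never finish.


UNSAFE.
Key observation: P8, P1 can finish, but then (5, 3, 1, 5) is all there is, and the blocked group's saws demands exceed it.
Going as far as possible: P8, P1; after that, nothing fits. Walking it through:
  pool = (2, 1, 0, 2)
  run P8 (needs (0, 1, 0, 1), free (2, 1, 0, 2)); after release of (2, 1, 1, 1) the pool is (4, 2, 1, 3)
  run P1 (needs (0, 0, 0, 3), free (4, 2, 1, 3)); after release of (1, 1, 0, 2) the pool is (5, 3, 1, 5)
  P5 still needs (0, 2, 2, 7) but only (5, 3, 1, 5) is free — short on saws and clamps
  P4 still needs (4, 5, 2, 7) but only (5, 3, 1, 5) is free — short on welders, saws and clamps
  P7 still needs (5, 5, 3, 6) but only (5, 3, 1, 5) is free — short on welders, saws and clamps
Processes that can never finish: P5, P4 and P7.
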